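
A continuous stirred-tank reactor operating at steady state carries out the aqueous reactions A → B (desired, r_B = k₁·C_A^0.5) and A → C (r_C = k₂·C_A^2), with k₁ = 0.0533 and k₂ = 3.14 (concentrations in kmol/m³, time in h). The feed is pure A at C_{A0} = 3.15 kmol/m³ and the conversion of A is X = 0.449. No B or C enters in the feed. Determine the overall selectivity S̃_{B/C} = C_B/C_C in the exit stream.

0.00742

Exit C_A = C_{A0}(1−X) = 3.15×0.551 = 1.736 kmol/m³.
A CSTR operates uniformly at the exit composition, giving r_B = 0.07022 and r_C = 9.459 (each k·C_A^n at C_A = 1.736).
Overall selectivity = C_B/C_C = r_Bτ/(r_Cτ) = r_B/r_C = 0.00742.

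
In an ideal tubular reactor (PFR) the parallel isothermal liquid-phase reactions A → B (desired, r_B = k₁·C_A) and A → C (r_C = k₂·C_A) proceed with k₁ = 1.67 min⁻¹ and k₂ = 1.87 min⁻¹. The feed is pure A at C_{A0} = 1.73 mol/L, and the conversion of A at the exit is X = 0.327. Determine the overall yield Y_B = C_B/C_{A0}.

0.154

C_A = C_{A0}(1−X) = 1.164 mol/L.
Both paths are first order in A, so the instantaneous fraction to B is constant: dC_B/d(−C_A) = k₁/(k₁+k₂) = 0.4718.
C_B = 0.4718·(C_{A0}−C_A) = 0.4718×0.5657 = 0.267 mol/L.
Y_B = C_B/C_{A0} = 0.2669/1.73 = 0.154.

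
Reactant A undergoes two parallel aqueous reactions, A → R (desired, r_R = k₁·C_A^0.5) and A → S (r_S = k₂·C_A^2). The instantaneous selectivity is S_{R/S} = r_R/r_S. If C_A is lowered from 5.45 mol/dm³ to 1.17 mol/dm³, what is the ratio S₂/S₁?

S_{R/S} = (k₁/k₂)·C_A^-1.5, so S₂/S₁ = (C_{A,2}/C_{A,1})^-1.5.
= (1.17/5.45)^(-1.5) = (0.2147)^(-1.5) = 10.1.
Selectivity toward R rises as C_A falls — low-concentration operation is favoured.

10.1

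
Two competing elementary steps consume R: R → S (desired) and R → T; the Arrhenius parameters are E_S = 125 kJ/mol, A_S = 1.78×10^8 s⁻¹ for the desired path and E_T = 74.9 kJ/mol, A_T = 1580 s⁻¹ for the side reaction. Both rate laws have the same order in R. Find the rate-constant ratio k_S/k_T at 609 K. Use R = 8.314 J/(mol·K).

k_S/k_T = (A_S/A_T)·exp[−(E_S−E_T)/(RT)] = (A_S/A_T)·exp[(E_T−E_S)/(RT)].
(E_T−E_S)/(RT) = (74.9−125)×10³/(8.314×609) = -50100/5063 = -9.895.
k_S/k_T = (1.78×10^8/1580)·exp(-9.895) = 1.127×10^5 × 5.043×10^-5 = 5.68.

5.68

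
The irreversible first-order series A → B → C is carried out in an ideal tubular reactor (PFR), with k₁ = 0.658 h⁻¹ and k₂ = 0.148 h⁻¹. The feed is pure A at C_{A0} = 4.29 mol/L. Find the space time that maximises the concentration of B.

2.93 h

Setting dC_B/dτ = 0 gives τ_opt = ln(k₂/k₁)/(k₂−k₁).
= ln(0.148/0.658)/(0.148−0.658) = ln(0.2249)/-0.5100 = -1.492/-0.5100 = 2.93 h.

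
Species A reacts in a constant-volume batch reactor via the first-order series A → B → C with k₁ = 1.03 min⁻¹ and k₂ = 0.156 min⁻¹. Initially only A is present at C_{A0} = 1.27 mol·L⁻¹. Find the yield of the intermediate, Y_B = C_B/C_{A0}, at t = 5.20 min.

0.518

For first-order series with pure A initially, C_B(t) = k₁C_{A0}/(k₂−k₁)·(e^(−k₁t) − e^(−k₂t)).
e^(−k₁t) = e^(−1.03×5.20) = e^(−5.356) = 0.004720; e^(−k₂t) = e^(−0.8112) = 0.4443.
C_B = 1.03×1.27/(0.156−1.03) × (0.004720−0.4443) = (-1.497)×(-0.4396) = 0.6579 mol·L⁻¹.
Y_B = C_B/C_{A0} = 0.6579/1.27 = 0.518.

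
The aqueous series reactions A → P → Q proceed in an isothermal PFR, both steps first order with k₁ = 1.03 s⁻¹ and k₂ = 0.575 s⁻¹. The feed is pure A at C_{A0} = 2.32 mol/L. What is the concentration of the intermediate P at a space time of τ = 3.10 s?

0.668 mol/L

For first-order series with pure A initially, C_P(τ) = k₁C_{A0}/(k₂−k₁)·(e^(−k₁τ) − e^(−k₂τ)).
e^(−k₁τ) = e^(−1.03×3.10) = e^(−3.193) = 0.04105; e^(−k₂τ) = e^(−1.782) = 0.1682.
C_P = 1.03×2.32/(0.575−1.03) × (0.04105−0.1682) = (-5.252)×(-0.1272) = 0.6679 mol/L.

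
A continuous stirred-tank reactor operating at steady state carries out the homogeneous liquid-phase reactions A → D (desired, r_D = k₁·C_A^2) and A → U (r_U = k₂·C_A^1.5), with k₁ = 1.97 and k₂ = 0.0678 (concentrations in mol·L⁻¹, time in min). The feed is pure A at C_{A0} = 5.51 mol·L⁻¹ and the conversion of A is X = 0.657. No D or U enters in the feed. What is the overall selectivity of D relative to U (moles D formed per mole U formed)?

Exit C_A = C_{A0}(1−X) = 5.51×0.343 = 1.890 mol·L⁻¹.
Rates in a CSTR are evaluated at the outlet concentration: r_D = 1.97×1.890^2 = 7.037, r_U = 0.0678×1.890^1.5 = 0.1762.
Overall selectivity = C_D/C_U = r_Dτ/(r_Uτ) = r_D/r_U = 39.9.

39.9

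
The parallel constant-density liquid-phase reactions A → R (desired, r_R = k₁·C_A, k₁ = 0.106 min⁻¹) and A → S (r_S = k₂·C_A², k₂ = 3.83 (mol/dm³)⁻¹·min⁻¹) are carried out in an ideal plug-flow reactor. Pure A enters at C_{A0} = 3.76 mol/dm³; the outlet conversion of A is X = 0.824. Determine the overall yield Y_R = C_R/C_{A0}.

0.0125

C_A = C_{A0}(1−X) = 0.6618 mol/dm³.
Along a PFR/batch, dC_R/dC_A = −r_R/(r_R+r_S) = −k₁/(k₁+k₂·C_A).
Integrating from C_{A0} to C_A: C_R = (0.106/3.83)·ln[(0.106+3.83·3.76)/(0.106+3.83·0.662)] = 0.02768·ln(14.51/2.641) = 0.04715 mol/dm³.
Y_R = C_R/C_{A0} = 0.04715/3.76 = 0.0125.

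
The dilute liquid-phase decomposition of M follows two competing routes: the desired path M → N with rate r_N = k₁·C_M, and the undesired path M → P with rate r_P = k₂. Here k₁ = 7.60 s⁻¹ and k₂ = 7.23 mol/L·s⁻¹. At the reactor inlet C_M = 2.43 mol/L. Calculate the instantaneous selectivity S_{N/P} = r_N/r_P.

2.55

S_{N/P} = r_N/r_P = (k₁·C_M)/(k₂) = (k₁/k₂)·C_M.
= (7.60×2.430) / (7.23) = 18.47/7.230 = 2.55.
Since the desired path is higher order in M, keeping C_M high (PFR or concentrated feed) favours N.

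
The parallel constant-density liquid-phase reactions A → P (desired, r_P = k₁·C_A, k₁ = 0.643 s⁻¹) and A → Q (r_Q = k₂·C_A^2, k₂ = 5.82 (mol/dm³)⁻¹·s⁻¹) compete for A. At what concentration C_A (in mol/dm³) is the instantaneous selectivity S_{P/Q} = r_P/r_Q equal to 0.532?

S_{P/Q} = (k₁/k₂)·C_A⁻¹ ⇒ C_A = (S·k₂/k₁)^(-1).
= (0.532×5.82/0.643)^(-1) = (4.815)^(-1) = 0.208 mol/dm³.

0.208 mol/dm³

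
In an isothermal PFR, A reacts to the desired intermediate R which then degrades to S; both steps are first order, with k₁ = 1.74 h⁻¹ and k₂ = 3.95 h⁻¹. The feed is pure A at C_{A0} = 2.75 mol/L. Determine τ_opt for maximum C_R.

Setting dC_R/dτ = 0 gives τ_opt = ln(k₂/k₁)/(k₂−k₁).
= ln(3.95/1.74)/(3.95−1.74) = ln(2.270)/2.210 = 0.8198/2.210 = 0.371 h.

0.371 h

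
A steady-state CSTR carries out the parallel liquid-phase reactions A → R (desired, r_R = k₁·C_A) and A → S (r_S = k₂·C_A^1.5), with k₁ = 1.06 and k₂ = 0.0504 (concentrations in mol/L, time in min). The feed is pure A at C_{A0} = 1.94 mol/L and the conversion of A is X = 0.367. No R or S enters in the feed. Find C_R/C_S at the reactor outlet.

Exit C_A = C_{A0}(1−X) = 1.94×0.633 = 1.228 mol/L.
A CSTR operates uniformly at the exit composition, giving r_R = 1.302 and r_S = 0.06859 (each k·C_A^n at C_A = 1.228).
Overall selectivity = C_R/C_S = r_Rτ/(r_Sτ) = r_R/r_S = 19.0.

19.0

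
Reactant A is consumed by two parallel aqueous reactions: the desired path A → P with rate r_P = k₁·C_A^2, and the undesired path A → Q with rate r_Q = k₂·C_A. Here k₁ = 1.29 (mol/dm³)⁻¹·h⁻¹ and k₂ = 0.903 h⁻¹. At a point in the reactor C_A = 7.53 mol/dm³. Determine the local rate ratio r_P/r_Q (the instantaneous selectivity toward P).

S_{P/Q} = r_P/r_Q = (k₁·C_A^2)/(k₂·C_A) = (k₁/k₂)·C_A.
= (1.29×7.530^2) / (0.903×7.530) = 73.14/6.800 = 10.8.
Since the desired path is higher order in A, keeping C_A high (PFR or concentrated feed) favours P.

10.8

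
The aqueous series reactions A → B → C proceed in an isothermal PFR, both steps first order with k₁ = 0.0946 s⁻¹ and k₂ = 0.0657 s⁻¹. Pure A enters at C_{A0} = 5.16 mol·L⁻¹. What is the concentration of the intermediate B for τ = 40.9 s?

Solving the coupled first-order balances gives C_B(τ) = [k₁/(k₂−k₁)]·C_{A0}·(e^(−k₁τ) − e^(−k₂τ)).
e^(−k₁τ) = e^(−0.0946×40.9) = e^(−3.869) = 0.02088; e^(−k₂τ) = e^(−2.687) = 0.06808.
C_B = 0.0946×5.16/(0.0657−0.0946) × (0.02088−0.06808) = (-16.89)×(-0.04720) = 0.7972 mol·L⁻¹.

0.797 mol·L⁻¹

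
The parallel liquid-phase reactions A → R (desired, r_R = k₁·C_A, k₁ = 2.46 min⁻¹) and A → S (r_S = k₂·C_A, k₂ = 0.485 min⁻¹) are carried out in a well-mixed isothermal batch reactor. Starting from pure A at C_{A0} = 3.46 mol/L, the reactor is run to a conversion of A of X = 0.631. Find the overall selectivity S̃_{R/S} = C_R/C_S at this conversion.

C_A = C_{A0}(1−X) = 1.277 mol/L.
Both paths are first order in A, so the instantaneous fraction to R is constant: dC_R/d(−C_A) = k₁/(k₁+k₂) = 0.8353.
C_R = 0.8353·(C_{A0}−C_A) = 0.8353×2.183 = 1.82 mol/L.
C_S = (C_{A0}−C_A)−C_R = 0.3596 mol/L; S̃_{R/S} = 1.824/0.3596 = 5.07.

5.07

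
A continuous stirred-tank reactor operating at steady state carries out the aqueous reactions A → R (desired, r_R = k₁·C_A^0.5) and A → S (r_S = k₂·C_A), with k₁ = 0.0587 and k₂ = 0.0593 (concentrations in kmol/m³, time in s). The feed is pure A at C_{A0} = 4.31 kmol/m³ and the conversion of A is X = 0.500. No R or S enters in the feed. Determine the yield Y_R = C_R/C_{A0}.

0.201

Exit C_A = C_{A0}(1−X) = 4.31×0.500 = 2.155 kmol/m³.
In a CSTR the entire volume is at exit conditions, so r_R = 0.0587×2.155^0.5 = 0.08617 and r_S = 0.0593×2.155 = 0.1278.
Fraction of consumed A going to R: r_R/(r_R+r_S) = 0.4027.
C_R = 0.4027·C_{A0}·X = 0.4027×4.31×0.500 = 0.868 kmol/m³; Y_R = C_R/C_{A0} = 0.201.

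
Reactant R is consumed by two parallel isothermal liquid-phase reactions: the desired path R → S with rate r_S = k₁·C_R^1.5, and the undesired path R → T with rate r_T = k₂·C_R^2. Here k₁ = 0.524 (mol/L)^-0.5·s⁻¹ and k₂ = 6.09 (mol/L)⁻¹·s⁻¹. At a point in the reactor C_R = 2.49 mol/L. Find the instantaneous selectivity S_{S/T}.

S_{S/T} = r_S/r_T = (k₁·C_R^1.5)/(k₂·C_R^2) = (k₁/k₂)·C_R^-0.5.
= (0.524×2.490^1.5) / (6.09×2.490^2) = 2.059/37.76 = 0.0545.
The undesired path is higher order in R, so low C_R (CSTR or dilute feed) favours S.

0.0545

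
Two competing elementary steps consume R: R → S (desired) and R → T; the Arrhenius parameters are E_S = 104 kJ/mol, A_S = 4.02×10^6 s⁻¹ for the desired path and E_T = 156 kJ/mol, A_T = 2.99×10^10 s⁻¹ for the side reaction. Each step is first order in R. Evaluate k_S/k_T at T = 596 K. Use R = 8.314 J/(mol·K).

Since both paths have the same order in R, the concentration cancels and S_{S/T} = k_S/k_T = (A_S/A_T)·exp[(E_T−E_S)/(RT)].
(E_T−E_S)/(RT) = (156−104)×10³/(8.314×596) = 52000/4955 = 10.49.
k_S/k_T = (4.02×10^6/2.99×10^10)·exp(10.49) = 1.344×10^-4 × 36103 = 4.85.
Since E_S < E_T, lowering the temperature improves selectivity toward S.

4.85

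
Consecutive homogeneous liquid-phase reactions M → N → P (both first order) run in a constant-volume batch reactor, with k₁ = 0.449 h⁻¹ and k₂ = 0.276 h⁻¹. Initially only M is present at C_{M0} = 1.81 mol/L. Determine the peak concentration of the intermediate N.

0.833 mol/L

For a first-order series the maximum intermediate yield is C_{N,max}/C_{M0} = (k₁/k₂)^[k₂/(k₂−k₁)].
= (0.449/0.276)^(0.276/(0.276−0.449)) = (1.627)^(-1.595) = 0.4601.
C_{N,max} = 0.4601×1.81 = 0.833 mol/L.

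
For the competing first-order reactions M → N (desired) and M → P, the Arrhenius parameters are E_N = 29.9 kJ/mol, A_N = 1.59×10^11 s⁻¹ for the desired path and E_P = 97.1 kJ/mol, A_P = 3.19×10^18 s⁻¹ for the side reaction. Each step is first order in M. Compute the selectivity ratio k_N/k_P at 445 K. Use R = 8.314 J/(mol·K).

3.85

k_N/k_P = (A_N/A_P)·exp[−(E_N−E_P)/(RT)] = (A_N/A_P)·exp[(E_P−E_N)/(RT)].
(E_P−E_N)/(RT) = (97.1−29.9)×10³/(8.314×445) = 67200/3700 = 18.16.
k_N/k_P = (1.59×10^11/3.19×10^18)·exp(18.16) = 4.984×10^-8 × 7.732×10^7 = 3.85.
Since E_N < E_P, lowering the temperature improves selectivity toward N.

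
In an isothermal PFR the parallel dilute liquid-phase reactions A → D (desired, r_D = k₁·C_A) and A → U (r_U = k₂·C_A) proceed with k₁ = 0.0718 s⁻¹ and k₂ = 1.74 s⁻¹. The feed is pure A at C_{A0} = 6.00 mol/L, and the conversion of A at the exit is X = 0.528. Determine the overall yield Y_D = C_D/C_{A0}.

C_A = C_{A0}(1−X) = 2.832 mol/L.
Both paths are first order in A, so the instantaneous fraction to D is constant: dC_D/d(−C_A) = k₁/(k₁+k₂) = 0.03963.
C_D = 0.03963·(C_{A0}−C_A) = 0.03963×3.168 = 0.126 mol/L.
Y_D = C_D/C_{A0} = 0.1255/6.00 = 0.0209.

0.0209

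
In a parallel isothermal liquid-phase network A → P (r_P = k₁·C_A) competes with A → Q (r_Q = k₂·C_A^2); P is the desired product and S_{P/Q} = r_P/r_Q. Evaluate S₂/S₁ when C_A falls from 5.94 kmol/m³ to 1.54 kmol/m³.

S_{P/Q} = (k₁/k₂)·C_A⁻¹, so S₂/S₁ = (C_{A,2}/C_{A,1})⁻¹.
= 5.94/1.54 = 3.86.

3.86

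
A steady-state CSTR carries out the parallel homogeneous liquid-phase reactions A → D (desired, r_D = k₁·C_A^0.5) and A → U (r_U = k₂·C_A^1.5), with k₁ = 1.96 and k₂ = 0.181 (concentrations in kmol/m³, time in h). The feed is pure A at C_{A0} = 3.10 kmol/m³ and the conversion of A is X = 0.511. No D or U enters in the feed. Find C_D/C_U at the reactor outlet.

7.14

Exit C_A = C_{A0}(1−X) = 3.10×0.489 = 1.516 kmol/m³.
Rates in a CSTR are evaluated at the outlet concentration: r_D = 1.96×1.516^0.5 = 2.413, r_U = 0.181×1.516^1.5 = 0.3378.
Overall selectivity = C_D/C_U = r_Dτ/(r_Uτ) = r_D/r_U = 7.14.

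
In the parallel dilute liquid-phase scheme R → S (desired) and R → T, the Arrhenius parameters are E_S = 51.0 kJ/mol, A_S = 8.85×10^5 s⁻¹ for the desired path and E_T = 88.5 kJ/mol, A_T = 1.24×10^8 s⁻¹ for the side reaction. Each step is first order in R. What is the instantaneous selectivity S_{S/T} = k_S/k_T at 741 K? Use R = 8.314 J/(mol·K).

Since both paths have the same order in R, the concentration cancels and S_{S/T} = k_S/k_T = (A_S/A_T)·exp[(E_T−E_S)/(RT)].
(E_T−E_S)/(RT) = (88.5−51.0)×10³/(8.314×741) = 37500/6161 = 6.087.
k_S/k_T = (8.85×10^5/1.24×10^8)·exp(6.087) = 0.007137 × 440.1 = 3.14.
Since E_S < E_T, lowering the temperature improves selectivity toward S.

3.14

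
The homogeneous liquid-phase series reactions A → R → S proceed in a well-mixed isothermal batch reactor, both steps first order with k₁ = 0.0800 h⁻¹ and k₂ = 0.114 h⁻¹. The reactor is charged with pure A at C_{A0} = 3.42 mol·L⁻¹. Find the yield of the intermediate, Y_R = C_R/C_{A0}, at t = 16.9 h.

0.266

For first-order series with pure A initially, C_R(t) = k₁C_{A0}/(k₂−k₁)·(e^(−k₁t) − e^(−k₂t)).
e^(−k₁t) = e^(−0.0800×16.9) = e^(−1.352) = 0.2587; e^(−k₂t) = e^(−1.927) = 0.1456.
C_R = 0.0800×3.42/(0.114−0.0800) × (0.2587−0.1456) = 8.047×0.1131 = 0.9100 mol·L⁻¹.
Y_R = C_R/C_{A0} = 0.9100/3.42 = 0.266.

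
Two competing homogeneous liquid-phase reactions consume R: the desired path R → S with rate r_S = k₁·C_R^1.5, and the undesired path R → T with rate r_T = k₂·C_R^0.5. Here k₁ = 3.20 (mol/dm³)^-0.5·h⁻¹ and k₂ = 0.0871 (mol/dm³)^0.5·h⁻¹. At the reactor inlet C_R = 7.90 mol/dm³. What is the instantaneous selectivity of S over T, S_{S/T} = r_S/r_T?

290

S_{S/T} = r_S/r_T = (k₁·C_R^1.5)/(k₂·C_R^0.5) = (k₁/k₂)·C_R.
= (3.20×7.900^1.5) / (0.0871×7.900^0.5) = 71.05/0.2448 = 290.
Since the desired path is higher order in R, keeping C_R high (PFR or concentrated feed) favours S.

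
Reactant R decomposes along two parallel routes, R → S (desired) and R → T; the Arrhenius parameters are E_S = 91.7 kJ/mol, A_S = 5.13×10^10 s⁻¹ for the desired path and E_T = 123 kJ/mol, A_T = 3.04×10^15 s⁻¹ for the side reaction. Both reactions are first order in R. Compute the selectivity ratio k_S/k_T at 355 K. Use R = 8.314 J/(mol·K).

With equal orders, S_{S/T} = k_S/k_T = (A_S/A_T)·exp[(E_T−E_S)/(RT)].
(E_T−E_S)/(RT) = (123−91.7)×10³/(8.314×355) = 31300/2951 = 10.60.
k_S/k_T = (5.13×10^10/3.04×10^15)·exp(10.60) = 1.688×10^-5 × 40331 = 0.681.
Since E_S < E_T, lowering the temperature improves selectivity toward S.

0.681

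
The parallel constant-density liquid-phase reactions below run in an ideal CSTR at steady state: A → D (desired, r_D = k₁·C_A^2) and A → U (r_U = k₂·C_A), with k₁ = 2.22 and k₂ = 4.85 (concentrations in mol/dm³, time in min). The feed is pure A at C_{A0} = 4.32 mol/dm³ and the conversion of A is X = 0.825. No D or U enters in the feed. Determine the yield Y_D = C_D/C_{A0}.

0.212

Exit C_A = C_{A0}(1−X) = 4.32×0.175 = 0.7560 mol/dm³.
A CSTR operates uniformly at the exit composition, giving r_D = 1.269 and r_U = 3.667 (each k·C_A^n at C_A = 0.7560).
Fraction of consumed A going to D: r_D/(r_D+r_U) = 0.2571.
C_D = 0.2571·C_{A0}·X = 0.2571×4.32×0.825 = 0.916 mol/dm³; Y_D = C_D/C_{A0} = 0.212.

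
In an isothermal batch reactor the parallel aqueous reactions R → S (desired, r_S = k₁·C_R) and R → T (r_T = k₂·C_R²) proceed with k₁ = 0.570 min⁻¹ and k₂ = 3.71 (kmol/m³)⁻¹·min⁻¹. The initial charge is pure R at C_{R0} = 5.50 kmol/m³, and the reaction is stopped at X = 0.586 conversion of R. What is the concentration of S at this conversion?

0.130 kmol/m³

C_R = C_{R0}(1−X) = 2.277 kmol/m³.
Along a PFR/batch, dC_S/dC_R = −r_S/(r_S+r_T) = −k₁/(k₁+k₂·C_R).
Integrating from C_{R0} to C_R: C_S = (0.570/3.71)·ln[(0.570+3.71·5.50)/(0.570+3.71·2.28)] = 0.1536·ln(20.98/9.018) = 0.1297 kmol/m³.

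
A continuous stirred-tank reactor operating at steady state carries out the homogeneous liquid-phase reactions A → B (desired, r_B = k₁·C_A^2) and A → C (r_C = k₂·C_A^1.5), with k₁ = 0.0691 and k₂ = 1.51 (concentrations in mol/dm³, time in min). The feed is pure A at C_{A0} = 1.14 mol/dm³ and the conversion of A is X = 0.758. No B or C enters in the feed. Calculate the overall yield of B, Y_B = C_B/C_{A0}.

Exit C_A = C_{A0}(1−X) = 1.14×0.242 = 0.2759 mol/dm³.
Rates in a CSTR are evaluated at the outlet concentration: r_B = 0.0691×0.2759^2 = 0.005259, r_C = 1.51×0.2759^1.5 = 0.2188.
Fraction of consumed A going to B: r_B/(r_B+r_C) = 0.02347.
C_B = 0.02347·C_{A0}·X = 0.02347×1.14×0.758 = 0.0203 mol/dm³; Y_B = C_B/C_{A0} = 0.0178.

0.0178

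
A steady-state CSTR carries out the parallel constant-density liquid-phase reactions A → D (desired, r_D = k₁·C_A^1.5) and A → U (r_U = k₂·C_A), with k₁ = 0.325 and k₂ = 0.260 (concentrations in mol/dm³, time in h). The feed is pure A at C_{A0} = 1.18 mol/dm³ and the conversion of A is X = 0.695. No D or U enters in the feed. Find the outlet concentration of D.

0.351 mol/dm³

Exit C_A = C_{A0}(1−X) = 1.18×0.305 = 0.3599 mol/dm³.
In a CSTR the entire volume is at exit conditions, so r_D = 0.325×0.3599^1.5 = 0.07017 and r_U = 0.260×0.3599 = 0.09357.
Fraction of consumed A going to D: r_D/(r_D+r_U) = 0.4285.
C_D = 0.4285·C_{A0}·X = 0.4285×1.18×0.695 = 0.351 mol/dm³.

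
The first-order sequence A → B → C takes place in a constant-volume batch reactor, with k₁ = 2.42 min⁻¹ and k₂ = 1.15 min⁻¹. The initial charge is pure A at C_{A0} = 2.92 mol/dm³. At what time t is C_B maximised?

For first-order series the maximum of C_B occurs at t_opt = ln(k₂/k₁)/(k₂−k₁).
= ln(1.15/2.42)/(1.15−2.42) = ln(0.4752)/-1.270 = -0.7440/-1.270 = 0.586 min.

0.586 min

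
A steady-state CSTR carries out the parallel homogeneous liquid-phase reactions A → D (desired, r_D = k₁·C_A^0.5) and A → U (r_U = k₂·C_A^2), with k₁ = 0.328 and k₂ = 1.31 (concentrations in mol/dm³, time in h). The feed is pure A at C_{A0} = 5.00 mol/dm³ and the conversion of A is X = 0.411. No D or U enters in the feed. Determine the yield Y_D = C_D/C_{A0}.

Exit C_A = C_{A0}(1−X) = 5.00×0.589 = 2.945 mol/dm³.
A CSTR operates uniformly at the exit composition, giving r_D = 0.5629 and r_U = 11.36 (each k·C_A^n at C_A = 2.945).
Fraction of consumed A going to D: r_D/(r_D+r_U) = 0.04720.
C_D = 0.04720·C_{A0}·X = 0.04720×5.00×0.411 = 0.0970 mol/dm³; Y_D = C_D/C_{A0} = 0.0194.

0.0194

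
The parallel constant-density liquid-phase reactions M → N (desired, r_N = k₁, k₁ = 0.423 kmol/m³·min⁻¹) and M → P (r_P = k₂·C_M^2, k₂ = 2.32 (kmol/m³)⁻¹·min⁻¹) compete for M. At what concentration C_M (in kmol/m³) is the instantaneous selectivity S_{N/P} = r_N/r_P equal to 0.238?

0.875 kmol/m³

S_{N/P} = (k₁/k₂)·C_M^-2 ⇒ C_M = (S·k₂/k₁)^(-0.5).
= (0.238×2.32/0.423)^(-0.5) = (1.305)^(-0.5) = 0.875 kmol/m³.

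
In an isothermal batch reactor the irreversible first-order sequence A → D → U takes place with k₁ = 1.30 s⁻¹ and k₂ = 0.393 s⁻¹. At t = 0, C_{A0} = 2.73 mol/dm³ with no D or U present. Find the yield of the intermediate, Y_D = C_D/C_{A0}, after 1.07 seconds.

0.585

The intermediate concentration in a first-order A→B→C sequence is C_D = k₁C_{A0}(e^(−k₁t) − e^(−k₂t))/(k₂−k₁).
e^(−k₁t) = e^(−1.30×1.07) = e^(−1.391) = 0.2488; e^(−k₂t) = e^(−0.4205) = 0.6567.
C_D = 1.30×2.73/(0.393−1.30) × (0.2488−0.6567) = (-3.913)×(-0.4079) = 1.596 mol/dm³.
Y_D = C_D/C_{A0} = 1.596/2.73 = 0.585.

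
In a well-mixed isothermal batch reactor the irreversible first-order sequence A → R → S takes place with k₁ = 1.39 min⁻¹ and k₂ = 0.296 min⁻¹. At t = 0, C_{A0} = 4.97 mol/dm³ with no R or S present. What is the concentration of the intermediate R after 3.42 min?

For first-order series with pure A initially, C_R(t) = k₁C_{A0}/(k₂−k₁)·(e^(−k₁t) − e^(−k₂t)).
e^(−k₁t) = e^(−1.39×3.42) = e^(−4.754) = 0.008619; e^(−k₂t) = e^(−1.012) = 0.3634.
C_R = 1.39×4.97/(0.296−1.39) × (0.008619−0.3634) = (-6.315)×(-0.3548) = 2.240 mol/dm³.

2.24 mol/dm³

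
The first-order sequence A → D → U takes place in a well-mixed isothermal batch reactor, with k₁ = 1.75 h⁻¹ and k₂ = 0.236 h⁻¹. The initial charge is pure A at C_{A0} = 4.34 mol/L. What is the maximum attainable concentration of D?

3.18 mol/L

At the optimum, C_{D,max}/C_{A0} = (k₁/k₂)^[k₂/(k₂−k₁)].
= (1.75/0.236)^(0.236/(0.236−1.75)) = (7.415)^(-0.1559) = 0.7318.
C_{D,max} = 0.7318×4.34 = 3.18 mol/L.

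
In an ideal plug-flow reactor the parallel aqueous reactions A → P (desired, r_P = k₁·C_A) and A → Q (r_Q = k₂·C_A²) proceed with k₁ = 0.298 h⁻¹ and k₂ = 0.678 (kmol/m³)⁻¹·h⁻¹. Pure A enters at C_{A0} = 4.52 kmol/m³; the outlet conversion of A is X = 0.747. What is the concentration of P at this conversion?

C_A = C_{A0}(1−X) = 1.144 kmol/m³.
Along a PFR/batch, dC_P/dC_A = −r_P/(r_P+r_Q) = −k₁/(k₁+k₂·C_A).
Integrating from C_{A0} to C_A: C_P = (0.298/0.678)·ln[(0.298+0.678·4.52)/(0.298+0.678·1.14)] = 0.4395·ln(3.363/1.073) = 0.5019 kmol/m³.

0.502 kmol/m³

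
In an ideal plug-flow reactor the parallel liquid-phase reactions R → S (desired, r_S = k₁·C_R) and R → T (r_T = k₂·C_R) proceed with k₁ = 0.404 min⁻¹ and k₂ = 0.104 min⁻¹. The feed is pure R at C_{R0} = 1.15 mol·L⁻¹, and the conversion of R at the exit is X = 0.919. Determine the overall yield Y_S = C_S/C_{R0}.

0.731

C_R = C_{R0}(1−X) = 0.09315 mol·L⁻¹.
Both paths are first order in R, so the instantaneous fraction to S is constant: dC_S/d(−C_R) = k₁/(k₁+k₂) = 0.7953.
C_S = 0.7953·(C_{R0}−C_R) = 0.7953×1.057 = 0.840 mol·L⁻¹.
Y_S = C_S/C_{R0} = 0.8405/1.15 = 0.731.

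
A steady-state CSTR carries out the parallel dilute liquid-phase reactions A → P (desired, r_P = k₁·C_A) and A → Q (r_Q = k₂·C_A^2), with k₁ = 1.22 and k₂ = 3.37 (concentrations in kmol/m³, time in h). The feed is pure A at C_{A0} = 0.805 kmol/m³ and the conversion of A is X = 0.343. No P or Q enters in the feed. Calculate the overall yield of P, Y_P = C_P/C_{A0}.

0.139

Exit C_A = C_{A0}(1−X) = 0.805×0.657 = 0.5289 kmol/m³.
A CSTR operates uniformly at the exit composition, giving r_P = 0.6452 and r_Q = 0.9427 (each k·C_A^n at C_A = 0.5289).
Fraction of consumed A going to P: r_P/(r_P+r_Q) = 0.4063.
C_P = 0.4063·C_{A0}·X = 0.4063×0.805×0.343 = 0.112 kmol/m³; Y_P = C_P/C_{A0} = 0.139.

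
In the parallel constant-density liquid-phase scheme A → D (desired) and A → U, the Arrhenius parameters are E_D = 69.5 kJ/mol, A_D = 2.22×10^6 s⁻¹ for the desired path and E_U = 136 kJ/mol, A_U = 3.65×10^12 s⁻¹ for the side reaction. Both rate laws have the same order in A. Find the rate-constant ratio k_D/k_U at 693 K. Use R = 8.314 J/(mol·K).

0.0626

k_D/k_U = (A_D/A_U)·exp[−(E_D−E_U)/(RT)] = (A_D/A_U)·exp[(E_U−E_D)/(RT)].
(E_U−E_D)/(RT) = (136−69.5)×10³/(8.314×693) = 66500/5762 = 11.54.
k_D/k_U = (2.22×10^6/3.65×10^12)·exp(11.54) = 6.082×10^-7 × 1.029×10^5 = 0.0626.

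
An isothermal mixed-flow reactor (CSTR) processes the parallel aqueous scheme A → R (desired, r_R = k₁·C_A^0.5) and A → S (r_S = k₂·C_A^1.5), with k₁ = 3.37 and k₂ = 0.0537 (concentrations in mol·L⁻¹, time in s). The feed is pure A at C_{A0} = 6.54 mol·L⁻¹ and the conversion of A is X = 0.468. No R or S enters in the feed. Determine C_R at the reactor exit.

2.90 mol·L⁻¹

Exit C_A = C_{A0}(1−X) = 6.54×0.532 = 3.479 mol·L⁻¹.
Rates in a CSTR are evaluated at the outlet concentration: r_R = 3.37×3.479^0.5 = 6.286, r_S = 0.0537×3.479^1.5 = 0.3485.
Fraction of consumed A going to R: r_R/(r_R+r_S) = 0.9475.
C_R = 0.9475·C_{A0}·X = 0.9475×6.54×0.468 = 2.90 mol·L⁻¹.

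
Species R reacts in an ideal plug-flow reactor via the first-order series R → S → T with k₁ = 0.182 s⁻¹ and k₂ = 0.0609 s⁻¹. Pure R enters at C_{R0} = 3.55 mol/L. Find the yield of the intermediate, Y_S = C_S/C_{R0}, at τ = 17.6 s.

0.453

The intermediate concentration in a first-order A→B→C sequence is C_S = k₁C_{R0}(e^(−k₁τ) − e^(−k₂τ))/(k₂−k₁).
e^(−k₁τ) = e^(−0.182×17.6) = e^(−3.203) = 0.04063; e^(−k₂τ) = e^(−1.072) = 0.3424.
C_S = 0.182×3.55/(0.0609−0.182) × (0.04063−0.3424) = (-5.335)×(-0.3017) = 1.610 mol/L.
Y_S = C_S/C_{R0} = 1.610/3.55 = 0.453.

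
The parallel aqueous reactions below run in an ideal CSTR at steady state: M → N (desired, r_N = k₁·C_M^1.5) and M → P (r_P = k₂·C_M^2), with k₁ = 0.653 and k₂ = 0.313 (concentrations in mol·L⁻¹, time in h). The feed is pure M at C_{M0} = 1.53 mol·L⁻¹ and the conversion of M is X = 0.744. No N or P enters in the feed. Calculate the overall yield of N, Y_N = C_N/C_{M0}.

Exit C_M = C_{M0}(1−X) = 1.53×0.256 = 0.3917 mol·L⁻¹.
A CSTR operates uniformly at the exit composition, giving r_N = 0.1601 and r_P = 0.04802 (each k·C_M^n at C_M = 0.3917).
Fraction of consumed M going to N: r_N/(r_N+r_P) = 0.7692.
C_N = 0.7692·C_{M0}·X = 0.7692×1.53×0.744 = 0.876 mol·L⁻¹; Y_N = C_N/C_{M0} = 0.572.

0.572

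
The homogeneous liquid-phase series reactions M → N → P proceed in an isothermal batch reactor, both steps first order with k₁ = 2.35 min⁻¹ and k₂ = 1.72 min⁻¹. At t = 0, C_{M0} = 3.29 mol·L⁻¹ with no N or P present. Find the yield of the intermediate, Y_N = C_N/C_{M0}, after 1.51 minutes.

0.171

Solving the coupled first-order balances gives C_N(t) = [k₁/(k₂−k₁)]·C_{M0}·(e^(−k₁t) − e^(−k₂t)).
e^(−k₁t) = e^(−2.35×1.51) = e^(−3.549) = 0.02877; e^(−k₂t) = e^(−2.597) = 0.07448.
C_N = 2.35×3.29/(1.72−2.35) × (0.02877−0.07448) = (-12.27)×(-0.04571) = 0.5610 mol·L⁻¹.
Y_N = C_N/C_{M0} = 0.5610/3.29 = 0.171.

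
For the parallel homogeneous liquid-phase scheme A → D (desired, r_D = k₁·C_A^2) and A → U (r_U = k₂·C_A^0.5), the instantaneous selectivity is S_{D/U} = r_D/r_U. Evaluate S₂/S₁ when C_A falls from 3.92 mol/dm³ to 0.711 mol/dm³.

0.0772

S_{D/U} = (k₁/k₂)·C_A^1.5, so S₂/S₁ = (C_{A,2}/C_{A,1})^1.5.
= (0.711/3.92)^1.5 = (0.1814)^1.5 = 0.0772.
Selectivity toward D falls as C_A falls — high-concentration operation is favoured.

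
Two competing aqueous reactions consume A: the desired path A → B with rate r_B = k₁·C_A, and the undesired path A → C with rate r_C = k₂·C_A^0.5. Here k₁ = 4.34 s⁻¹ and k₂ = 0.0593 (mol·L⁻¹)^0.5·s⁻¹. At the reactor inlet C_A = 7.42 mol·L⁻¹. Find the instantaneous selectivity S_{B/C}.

S_{B/C} = r_B/r_C = (k₁·C_A)/(k₂·C_A^0.5) = (k₁/k₂)·C_A^0.5.
= (4.34×7.420) / (0.0593×7.420^0.5) = 32.20/0.1615 = 199.
Since the desired path is higher order in A, keeping C_A high (PFR or concentrated feed) favours B.

199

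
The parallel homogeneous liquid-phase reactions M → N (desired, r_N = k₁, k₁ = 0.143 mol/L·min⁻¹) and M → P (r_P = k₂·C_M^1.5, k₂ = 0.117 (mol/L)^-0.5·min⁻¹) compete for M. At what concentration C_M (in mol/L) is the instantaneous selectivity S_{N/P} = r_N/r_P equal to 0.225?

3.09 mol/L

S_{N/P} = (k₁/k₂)·C_M^-1.5 ⇒ C_M = (S·k₂/k₁)^(1/(-1.5)).
= (0.225×0.117/0.143)^(-0.6667) = (0.1841)^(-0.6667) = 3.09 mol/L.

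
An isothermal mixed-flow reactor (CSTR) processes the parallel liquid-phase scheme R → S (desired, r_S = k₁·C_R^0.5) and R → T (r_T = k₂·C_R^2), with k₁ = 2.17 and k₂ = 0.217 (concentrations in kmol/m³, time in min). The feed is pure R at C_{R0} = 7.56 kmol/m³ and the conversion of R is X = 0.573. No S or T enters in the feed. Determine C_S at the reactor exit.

Exit C_R = C_{R0}(1−X) = 7.56×0.427 = 3.228 kmol/m³.
Rates in a CSTR are evaluated at the outlet concentration: r_S = 2.17×3.228^0.5 = 3.899, r_T = 0.217×3.228^2 = 2.261.
Fraction of consumed R going to S: r_S/(r_S+r_T) = 0.6329.
C_S = 0.6329·C_{R0}·X = 0.6329×7.56×0.573 = 2.74 kmol/m³.

2.74 kmol/m³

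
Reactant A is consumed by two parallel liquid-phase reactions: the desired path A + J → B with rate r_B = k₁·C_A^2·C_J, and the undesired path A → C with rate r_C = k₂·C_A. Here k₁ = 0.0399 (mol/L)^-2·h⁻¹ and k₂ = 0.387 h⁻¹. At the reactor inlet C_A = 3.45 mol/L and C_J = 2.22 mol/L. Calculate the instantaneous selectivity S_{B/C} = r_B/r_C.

S_{B/C} = r_B/r_C = (k₁·C_A^2·C_J)/(k₂·C_A) = (k₁/k₂)·C_A·C_J.
= (0.0399×3.450^2×2.220) / (0.387×3.450) = 1.054/1.335 = 0.790.

0.790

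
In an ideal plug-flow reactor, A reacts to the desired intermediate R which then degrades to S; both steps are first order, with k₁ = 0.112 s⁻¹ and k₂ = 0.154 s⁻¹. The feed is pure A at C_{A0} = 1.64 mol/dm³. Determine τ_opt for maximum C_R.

Setting dC_R/dτ = 0 gives τ_opt = ln(k₂/k₁)/(k₂−k₁).
= ln(0.154/0.112)/(0.154−0.112) = ln(1.375)/0.04200 = 0.3185/0.04200 = 7.58 s.

7.58 s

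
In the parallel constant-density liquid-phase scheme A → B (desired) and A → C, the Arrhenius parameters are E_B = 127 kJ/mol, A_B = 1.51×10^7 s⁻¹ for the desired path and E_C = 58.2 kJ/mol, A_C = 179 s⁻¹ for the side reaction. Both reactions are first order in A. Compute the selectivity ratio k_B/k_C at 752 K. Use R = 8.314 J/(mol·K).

1.40

With equal orders, S_{B/C} = k_B/k_C = (A_B/A_C)·exp[(E_C−E_B)/(RT)].
(E_C−E_B)/(RT) = (58.2−127)×10³/(8.314×752) = -68800/6252 = -11.00.
k_B/k_C = (1.51×10^7/179)·exp(-11.00) = 84358 × 1.663×10^-5 = 1.40.
Since E_B > E_C, raising the temperature improves selectivity toward B.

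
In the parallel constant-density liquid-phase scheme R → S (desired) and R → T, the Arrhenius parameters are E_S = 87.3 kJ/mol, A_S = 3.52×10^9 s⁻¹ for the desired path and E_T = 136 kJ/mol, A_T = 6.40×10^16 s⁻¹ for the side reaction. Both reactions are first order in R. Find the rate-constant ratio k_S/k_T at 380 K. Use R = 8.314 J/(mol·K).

k_S/k_T = (A_S/A_T)·exp[−(E_S−E_T)/(RT)] = (A_S/A_T)·exp[(E_T−E_S)/(RT)].
(E_T−E_S)/(RT) = (136−87.3)×10³/(8.314×380) = 48700/3159 = 15.41.
k_S/k_T = (3.52×10^9/6.40×10^16)·exp(15.41) = 5.500×10^-8 × 4.949×10^6 = 0.272.

0.272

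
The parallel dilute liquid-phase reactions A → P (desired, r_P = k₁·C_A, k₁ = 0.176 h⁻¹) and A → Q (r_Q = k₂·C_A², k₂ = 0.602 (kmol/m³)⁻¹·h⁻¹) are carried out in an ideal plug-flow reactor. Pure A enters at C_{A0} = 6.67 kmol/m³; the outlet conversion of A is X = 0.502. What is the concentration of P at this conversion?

0.192 kmol/m³

C_A = C_{A0}(1−X) = 3.322 kmol/m³.
Along a PFR/batch, dC_P/dC_A = −r_P/(r_P+r_Q) = −k₁/(k₁+k₂·C_A).
Integrating from C_{A0} to C_A: C_P = (0.176/0.602)·ln[(0.176+0.602·6.67)/(0.176+0.602·3.32)] = 0.2924·ln(4.191/2.176) = 0.1917 kmol/m³.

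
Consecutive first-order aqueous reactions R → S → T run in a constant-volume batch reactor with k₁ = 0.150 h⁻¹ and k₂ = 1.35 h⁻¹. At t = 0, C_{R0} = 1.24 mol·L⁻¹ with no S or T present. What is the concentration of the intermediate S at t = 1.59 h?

Solving the coupled first-order balances gives C_S(t) = [k₁/(k₂−k₁)]·C_{R0}·(e^(−k₁t) − e^(−k₂t)).
e^(−k₁t) = e^(−0.150×1.59) = e^(−0.2385) = 0.7878; e^(−k₂t) = e^(−2.147) = 0.1169.
C_S = 0.150×1.24/(1.35−0.150) × (0.7878−0.1169) = 0.1550×0.6709 = 0.1040 mol·L⁻¹.

0.104 mol·L⁻¹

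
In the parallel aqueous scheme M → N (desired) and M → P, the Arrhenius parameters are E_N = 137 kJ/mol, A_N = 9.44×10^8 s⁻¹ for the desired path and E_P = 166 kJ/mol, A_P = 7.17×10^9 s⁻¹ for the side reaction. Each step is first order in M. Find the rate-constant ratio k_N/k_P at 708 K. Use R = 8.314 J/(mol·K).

18.2

k_N/k_P = (A_N/A_P)·exp[−(E_N−E_P)/(RT)] = (A_N/A_P)·exp[(E_P−E_N)/(RT)].
(E_P−E_N)/(RT) = (166−137)×10³/(8.314×708) = 29000/5886 = 4.927.
k_N/k_P = (9.44×10^8/7.17×10^9)·exp(4.927) = 0.1317 × 137.9 = 18.2.
Since E_N < E_P, lowering the temperature improves selectivity toward N.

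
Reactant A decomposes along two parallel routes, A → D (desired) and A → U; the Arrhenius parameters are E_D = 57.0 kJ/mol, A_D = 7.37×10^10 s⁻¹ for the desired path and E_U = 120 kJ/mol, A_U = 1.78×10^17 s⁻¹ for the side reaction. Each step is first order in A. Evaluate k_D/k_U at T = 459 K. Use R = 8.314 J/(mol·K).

With equal orders, S_{D/U} = k_D/k_U = (A_D/A_U)·exp[(E_U−E_D)/(RT)].
(E_U−E_D)/(RT) = (120−57.0)×10³/(8.314×459) = 63000/3816 = 16.51.
k_D/k_U = (7.37×10^10/1.78×10^17)·exp(16.51) = 4.140×10^-7 × 1.478×10^7 = 6.12.
Since E_D < E_U, lowering the temperature improves selectivity toward D.

6.12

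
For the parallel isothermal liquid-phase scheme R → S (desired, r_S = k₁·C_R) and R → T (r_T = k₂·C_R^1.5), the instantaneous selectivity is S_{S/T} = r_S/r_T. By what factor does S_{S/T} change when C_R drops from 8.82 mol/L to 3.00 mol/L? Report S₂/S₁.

S_{S/T} = (k₁/k₂)·C_R^-0.5, so S₂/S₁ = (C_{R,2}/C_{R,1})^-0.5.
= (3.00/8.82)^(-0.5) = (0.3401)^(-0.5) = 1.71.

1.71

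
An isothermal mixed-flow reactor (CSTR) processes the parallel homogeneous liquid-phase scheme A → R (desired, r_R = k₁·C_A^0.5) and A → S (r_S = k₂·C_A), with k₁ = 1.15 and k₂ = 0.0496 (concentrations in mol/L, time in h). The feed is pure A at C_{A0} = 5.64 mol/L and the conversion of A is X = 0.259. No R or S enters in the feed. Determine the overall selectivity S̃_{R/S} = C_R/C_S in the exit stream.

Exit C_A = C_{A0}(1−X) = 5.64×0.741 = 4.179 mol/L.
Rates in a CSTR are evaluated at the outlet concentration: r_R = 1.15×4.179^0.5 = 2.351, r_S = 0.0496×4.179 = 0.2073.
Overall selectivity = C_R/C_S = r_Rτ/(r_Sτ) = r_R/r_S = 11.3.

11.3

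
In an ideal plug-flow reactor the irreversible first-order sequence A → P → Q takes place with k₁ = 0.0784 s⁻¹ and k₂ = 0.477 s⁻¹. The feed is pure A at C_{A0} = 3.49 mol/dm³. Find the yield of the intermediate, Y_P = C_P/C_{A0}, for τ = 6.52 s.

For first-order series with pure A initially, C_P(τ) = k₁C_{A0}/(k₂−k₁)·(e^(−k₁τ) − e^(−k₂τ)).
e^(−k₁τ) = e^(−0.0784×6.52) = e^(−0.5112) = 0.5998; e^(−k₂τ) = e^(−3.110) = 0.04460.
C_P = 0.0784×3.49/(0.477−0.0784) × (0.5998−0.04460) = 0.6864×0.5552 = 0.3811 mol/dm³.
Y_P = C_P/C_{A0} = 0.3811/3.49 = 0.109.

0.109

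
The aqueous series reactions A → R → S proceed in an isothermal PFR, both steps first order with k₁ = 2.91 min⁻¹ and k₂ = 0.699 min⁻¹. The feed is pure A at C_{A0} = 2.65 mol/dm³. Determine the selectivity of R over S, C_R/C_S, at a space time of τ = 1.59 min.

Solving the coupled first-order balances gives C_R(τ) = [k₁/(k₂−k₁)]·C_{A0}·(e^(−k₁τ) − e^(−k₂τ)).
e^(−k₁τ) = e^(−2.91×1.59) = e^(−4.627) = 0.009785; e^(−k₂τ) = e^(−1.111) = 0.3291.
C_R = 2.91×2.65/(0.699−2.91) × (0.009785−0.3291) = (-3.488)×(-0.3193) = 1.114 mol/dm³.
C_A = C_{A0}e^(−k₁τ) = 0.02593 mol/dm³, so C_S = C_{A0}−C_A−C_R = 1.510 mol/dm³; C_R/C_S = 0.737.

0.737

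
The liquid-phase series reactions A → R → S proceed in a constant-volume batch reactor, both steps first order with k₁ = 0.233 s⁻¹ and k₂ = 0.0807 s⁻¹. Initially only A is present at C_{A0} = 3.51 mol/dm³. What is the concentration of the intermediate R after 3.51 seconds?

1.68 mol/dm³

The intermediate concentration in a first-order A→B→C sequence is C_R = k₁C_{A0}(e^(−k₁t) − e^(−k₂t))/(k₂−k₁).
e^(−k₁t) = e^(−0.233×3.51) = e^(−0.8178) = 0.4414; e^(−k₂t) = e^(−0.2833) = 0.7533.
C_R = 0.233×3.51/(0.0807−0.233) × (0.4414−0.7533) = (-5.370)×(-0.3119) = 1.675 mol/dm³.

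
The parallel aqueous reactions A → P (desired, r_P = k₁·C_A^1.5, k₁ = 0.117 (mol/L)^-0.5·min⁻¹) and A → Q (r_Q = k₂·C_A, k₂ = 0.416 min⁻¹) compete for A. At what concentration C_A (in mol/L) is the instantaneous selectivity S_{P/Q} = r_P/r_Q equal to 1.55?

30.4 mol/L

S_{P/Q} = (k₁/k₂)·C_A^0.5 ⇒ C_A = (S·k₂/k₁)^(2).
= (1.55×0.416/0.117)^(2) = (5.511)^(2) = 30.4 mol/L.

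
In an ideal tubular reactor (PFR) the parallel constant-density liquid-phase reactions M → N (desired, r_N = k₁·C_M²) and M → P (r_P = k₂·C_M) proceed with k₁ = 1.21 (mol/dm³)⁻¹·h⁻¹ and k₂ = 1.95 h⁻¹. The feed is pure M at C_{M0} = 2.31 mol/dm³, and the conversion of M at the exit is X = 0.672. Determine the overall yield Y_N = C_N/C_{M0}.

0.320

C_M = C_{M0}(1−X) = 0.7577 mol/dm³.
Along a PFR/batch, dC_P/dC_M = −r_P/(r_N+r_P) = −k₂/(k₂+k₁·C_M).
Integrating from C_{M0} to C_M: C_P = (1.95/1.21)·ln[(1.95+1.21·2.31)/(1.95+1.21·0.758)] = 1.612·ln(4.745/2.867) = 0.8121 mol/dm³.
Then C_N = (C_{M0}−C_M) − C_P = 1.552 − 0.8121 = 0.7402 mol/dm³.
Y_N = C_N/C_{M0} = 0.7402/2.31 = 0.320.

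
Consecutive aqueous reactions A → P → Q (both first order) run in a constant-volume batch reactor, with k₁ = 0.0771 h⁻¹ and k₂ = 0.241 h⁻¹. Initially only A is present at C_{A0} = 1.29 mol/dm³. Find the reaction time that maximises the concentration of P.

Setting dC_P/dt = 0 gives t_opt = ln(k₂/k₁)/(k₂−k₁).
= ln(0.241/0.0771)/(0.241−0.0771) = ln(3.126)/0.1639 = 1.140/0.1639 = 6.95 h.

6.95 h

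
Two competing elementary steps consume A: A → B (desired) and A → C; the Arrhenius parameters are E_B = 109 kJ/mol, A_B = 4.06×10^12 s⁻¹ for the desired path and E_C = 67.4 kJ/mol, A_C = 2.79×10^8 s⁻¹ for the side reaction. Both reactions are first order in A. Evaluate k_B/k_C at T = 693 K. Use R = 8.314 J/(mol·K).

Since both paths have the same order in A, the concentration cancels and S_{B/C} = k_B/k_C = (A_B/A_C)·exp[(E_C−E_B)/(RT)].
(E_C−E_B)/(RT) = (67.4−109)×10³/(8.314×693) = -41600/5762 = -7.220.
k_B/k_C = (4.06×10^12/2.79×10^8)·exp(-7.220) = 14552 × 7.316×10^-4 = 10.6.
Since E_B > E_C, raising the temperature improves selectivity toward B.

10.6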